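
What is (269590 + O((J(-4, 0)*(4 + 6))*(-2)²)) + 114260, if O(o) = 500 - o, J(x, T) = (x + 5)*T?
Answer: 384350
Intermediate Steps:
J(x, T) = T*(5 + x) (J(x, T) = (5 + x)*T = T*(5 + x))
(269590 + O((J(-4, 0)*(4 + 6))*(-2)²)) + 114260 = (269590 + (500 - (0*(5 - 4))*(4 + 6)*(-2)²)) + 114260 = (269590 + (500 - (0*1)*10*4)) + 114260 = (269590 + (500 - 0*10*4)) + 114260 = (269590 + (500 - 0*4)) + 114260 = (269590 + (500 - 1*0)) + 114260 = (269590 + (500 + 0)) + 114260 = (269590 + 500) + 114260 = 270090 + 114260 = 384350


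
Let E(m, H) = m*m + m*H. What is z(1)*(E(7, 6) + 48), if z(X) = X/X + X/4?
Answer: 695/4 ≈ 173.75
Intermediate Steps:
z(X) = 1 + X/4 (z(X) = 1 + X*(¼) = 1 + X/4)
E(m, H) = m² + H*m
z(1)*(E(7, 6) + 48) = (1 + (¼)*1)*(7*(6 + 7) + 48) = (1 + ¼)*(7*13 + 48) = 5*(91 + 48)/4 = (5/4)*139 = 695/4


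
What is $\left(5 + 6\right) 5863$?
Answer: $64493$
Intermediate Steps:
$\left(5 + 6\right) 5863 = 11 \cdot 5863 = 64493$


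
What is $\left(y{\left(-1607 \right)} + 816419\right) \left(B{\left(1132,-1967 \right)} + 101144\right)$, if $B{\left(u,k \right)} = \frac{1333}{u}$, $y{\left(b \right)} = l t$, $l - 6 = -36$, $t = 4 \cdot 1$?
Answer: $\frac{93463248661959}{1132} \approx 8.2565 \cdot 10^{10}$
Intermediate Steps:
$t = 4$
$l = -30$ ($l = 6 - 36 = -30$)
$y{\left(b \right)} = -120$ ($y{\left(b \right)} = \left(-30\right) 4 = -120$)
$\left(y{\left(-1607 \right)} + 816419\right) \left(B{\left(1132,-1967 \right)} + 101144\right) = \left(-120 + 816419\right) \left(\frac{1333}{1132} + 101144\right) = 816299 \left(1333 \cdot \frac{1}{1132} + 101144\right) = 816299 \left(\frac{1333}{1132} + 101144\right) = 816299 \cdot \frac{114496341}{1132} = \frac{93463248661959}{1132}$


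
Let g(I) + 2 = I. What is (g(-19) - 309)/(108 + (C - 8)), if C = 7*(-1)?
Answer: -110/31 ≈ -3.5484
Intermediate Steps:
C = -7
g(I) = -2 + I
(g(-19) - 309)/(108 + (C - 8)) = ((-2 - 19) - 309)/(108 + (-7 - 8)) = (-21 - 309)/(108 - 15) = -330/93 = -330*1/93 = -110/31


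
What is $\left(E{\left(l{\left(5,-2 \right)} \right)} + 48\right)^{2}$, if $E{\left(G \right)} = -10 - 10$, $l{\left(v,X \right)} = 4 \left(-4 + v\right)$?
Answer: $784$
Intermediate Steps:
$l{\left(v,X \right)} = -16 + 4 v$
$E{\left(G \right)} = -20$
$\left(E{\left(l{\left(5,-2 \right)} \right)} + 48\right)^{2} = \left(-20 + 48\right)^{2} = 28^{2} = 784$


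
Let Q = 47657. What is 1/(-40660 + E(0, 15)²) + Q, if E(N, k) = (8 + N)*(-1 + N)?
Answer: 1934683571/40596 ≈ 47657.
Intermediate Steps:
E(N, k) = (-1 + N)*(8 + N)
1/(-40660 + E(0, 15)²) + Q = 1/(-40660 + (-8 + 0² + 7*0)²) + 47657 = 1/(-40660 + (-8 + 0 + 0)²) + 47657 = 1/(-40660 + (-8)²) + 47657 = 1/(-40660 + 64) + 47657 = 1/(-40596) + 47657 = -1/40596 + 47657 = 1934683571/40596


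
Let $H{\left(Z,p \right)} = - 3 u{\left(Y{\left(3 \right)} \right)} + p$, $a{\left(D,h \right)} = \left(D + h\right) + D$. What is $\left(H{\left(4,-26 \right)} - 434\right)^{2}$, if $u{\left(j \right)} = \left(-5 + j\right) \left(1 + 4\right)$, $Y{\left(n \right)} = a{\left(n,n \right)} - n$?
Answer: $225625$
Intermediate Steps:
$a{\left(D,h \right)} = h + 2 D$
$Y{\left(n \right)} = 2 n$ ($Y{\left(n \right)} = \left(n + 2 n\right) - n = 3 n - n = 2 n$)
$u{\left(j \right)} = -25 + 5 j$ ($u{\left(j \right)} = \left(-5 + j\right) 5 = -25 + 5 j$)
$H{\left(Z,p \right)} = -15 + p$ ($H{\left(Z,p \right)} = - 3 \left(-25 + 5 \cdot 2 \cdot 3\right) + p = - 3 \left(-25 + 5 \cdot 6\right) + p = - 3 \left(-25 + 30\right) + p = \left(-3\right) 5 + p = -15 + p$)
$\left(H{\left(4,-26 \right)} - 434\right)^{2} = \left(\left(-15 - 26\right) - 434\right)^{2} = \left(-41 - 434\right)^{2} = \left(-475\right)^{2} = 225625$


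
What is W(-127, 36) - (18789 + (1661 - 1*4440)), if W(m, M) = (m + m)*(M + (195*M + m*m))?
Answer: -5905000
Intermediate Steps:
W(m, M) = 2*m*(m² + 196*M) (W(m, M) = (2*m)*(M + (195*M + m²)) = (2*m)*(M + (m² + 195*M)) = (2*m)*(m² + 196*M) = 2*m*(m² + 196*M))
W(-127, 36) - (18789 + (1661 - 1*4440)) = 2*(-127)*((-127)² + 196*36) - (18789 + (1661 - 1*4440)) = 2*(-127)*(16129 + 7056) - (18789 + (1661 - 4440)) = 2*(-127)*23185 - (18789 - 2779) = -5888990 - 1*16010 = -5888990 - 16010 = -5905000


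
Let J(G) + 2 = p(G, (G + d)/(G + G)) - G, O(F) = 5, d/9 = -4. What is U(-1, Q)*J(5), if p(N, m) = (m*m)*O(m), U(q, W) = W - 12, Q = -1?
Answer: -10673/20 ≈ -533.65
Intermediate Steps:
d = -36 (d = 9*(-4) = -36)
U(q, W) = -12 + W
p(N, m) = 5*m² (p(N, m) = (m*m)*5 = m²*5 = 5*m²)
J(G) = -2 - G + 5*(-36 + G)²/(4*G²) (J(G) = -2 + (5*((G - 36)/(G + G))² - G) = -2 + (5*((-36 + G)/((2*G)))² - G) = -2 + (5*((-36 + G)*(1/(2*G)))² - G) = -2 + (5*((-36 + G)/(2*G))² - G) = -2 + (5*((-36 + G)²/(4*G²)) - G) = -2 + (5*(-36 + G)²/(4*G²) - G) = -2 + (-G + 5*(-36 + G)²/(4*G²)) = -2 - G + 5*(-36 + G)²/(4*G²))
U(-1, Q)*J(5) = (-12 - 1)*(-¾ - 1*5 - 90/5 + 1620/5²) = -13*(-¾ - 5 - 90*⅕ + 1620*(1/25)) = -13*(-¾ - 5 - 18 + 324/5) = -13*821/20 = -10673/20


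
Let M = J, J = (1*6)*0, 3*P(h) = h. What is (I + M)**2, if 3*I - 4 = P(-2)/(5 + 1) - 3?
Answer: 64/729 ≈ 0.087791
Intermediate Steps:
P(h) = h/3
J = 0 (J = 6*0 = 0)
M = 0
I = 8/27 (I = 4/3 + (((1/3)*(-2))/(5 + 1) - 3)/3 = 4/3 + (-2/3/6 - 3)/3 = 4/3 + (-2/3*1/6 - 3)/3 = 4/3 + (-1/9 - 3)/3 = 4/3 + (1/3)*(-28/9) = 4/3 - 28/27 = 8/27 ≈ 0.29630)
(I + M)**2 = (8/27 + 0)**2 = (8/27)**2 = 64/729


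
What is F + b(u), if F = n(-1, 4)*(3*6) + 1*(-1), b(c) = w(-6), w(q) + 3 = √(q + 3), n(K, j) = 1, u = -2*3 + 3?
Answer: 14 + I*√3 ≈ 14.0 + 1.732*I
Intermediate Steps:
u = -3 (u = -6 + 3 = -3)
w(q) = -3 + √(3 + q) (w(q) = -3 + √(q + 3) = -3 + √(3 + q))
b(c) = -3 + I*√3 (b(c) = -3 + √(3 - 6) = -3 + √(-3) = -3 + I*√3)
F = 17 (F = 1*(3*6) + 1*(-1) = 1*18 - 1 = 18 - 1 = 17)
F + b(u) = 17 + (-3 + I*√3) = 14 + I*√3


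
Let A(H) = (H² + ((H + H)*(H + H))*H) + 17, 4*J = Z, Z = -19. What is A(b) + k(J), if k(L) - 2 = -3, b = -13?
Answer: -8603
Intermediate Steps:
J = -19/4 (J = (¼)*(-19) = -19/4 ≈ -4.7500)
k(L) = -1 (k(L) = 2 - 3 = -1)
A(H) = 17 + H² + 4*H³ (A(H) = (H² + ((2*H)*(2*H))*H) + 17 = (H² + (4*H²)*H) + 17 = (H² + 4*H³) + 17 = 17 + H² + 4*H³)
A(b) + k(J) = (17 + (-13)² + 4*(-13)³) - 1 = (17 + 169 + 4*(-2197)) - 1 = (17 + 169 - 8788) - 1 = -8602 - 1 = -8603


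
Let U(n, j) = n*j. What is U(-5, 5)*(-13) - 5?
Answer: 320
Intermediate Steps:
U(n, j) = j*n
U(-5, 5)*(-13) - 5 = (5*(-5))*(-13) - 5 = -25*(-13) - 5 = 325 - 5 = 320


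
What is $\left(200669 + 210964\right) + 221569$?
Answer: $633202$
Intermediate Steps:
$\left(200669 + 210964\right) + 221569 = 411633 + 221569 = 633202$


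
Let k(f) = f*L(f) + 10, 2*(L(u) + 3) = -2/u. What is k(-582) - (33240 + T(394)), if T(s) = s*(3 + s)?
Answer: -187903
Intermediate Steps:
L(u) = -3 - 1/u (L(u) = -3 + (-2/u)/2 = -3 - 1/u)
k(f) = 10 + f*(-3 - 1/f) (k(f) = f*(-3 - 1/f) + 10 = 10 + f*(-3 - 1/f))
k(-582) - (33240 + T(394)) = (9 - 3*(-582)) - (33240 + 394*(3 + 394)) = (9 + 1746) - (33240 + 394*397) = 1755 - (33240 + 156418) = 1755 - 1*189658 = 1755 - 189658 = -187903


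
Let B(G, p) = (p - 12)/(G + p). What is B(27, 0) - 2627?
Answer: -23647/9 ≈ -2627.4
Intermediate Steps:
B(G, p) = (-12 + p)/(G + p)
B(27, 0) - 2627 = (-12 + 0)/(27 + 0) - 2627 = -12/27 - 2627 = (1/27)*(-12) - 2627 = -4/9 - 2627 = -23647/9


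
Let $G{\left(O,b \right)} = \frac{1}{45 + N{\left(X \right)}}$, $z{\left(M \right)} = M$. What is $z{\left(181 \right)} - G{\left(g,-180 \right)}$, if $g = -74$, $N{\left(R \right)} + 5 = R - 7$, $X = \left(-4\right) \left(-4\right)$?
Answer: $\frac{8868}{49} \approx 180.98$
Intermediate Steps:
$X = 16$
$N{\left(R \right)} = -12 + R$ ($N{\left(R \right)} = -5 + \left(R - 7\right) = -5 + \left(-7 + R\right) = -12 + R$)
$G{\left(O,b \right)} = \frac{1}{49}$ ($G{\left(O,b \right)} = \frac{1}{45 + \left(-12 + 16\right)} = \frac{1}{45 + 4} = \frac{1}{49}$)
$z{\left(181 \right)} - G{\left(g,-180 \right)} = 181 - \frac{1}{49} = \frac{8868}{49}$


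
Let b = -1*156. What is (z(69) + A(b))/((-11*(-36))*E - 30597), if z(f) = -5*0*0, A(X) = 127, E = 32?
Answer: -127/17925 ≈ -0.0070851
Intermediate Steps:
b = -156
z(f) = 0 (z(f) = 0*0 = 0)
(z(69) + A(b))/((-11*(-36))*E - 30597) = (0 + 127)/(-11*(-36)*32 - 30597) = 127/(396*32 - 30597) = 127/(12672 - 30597) = 127/(-17925) = 127*(-1/17925) = -127/17925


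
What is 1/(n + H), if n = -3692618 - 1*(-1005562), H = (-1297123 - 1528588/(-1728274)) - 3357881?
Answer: -864137/6344544937926 ≈ -1.3620e-7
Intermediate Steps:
H = -4022560427254/864137 (H = (-1297123 - 1528588*(-1/1728274)) - 3357881 = (-1297123 + 764294/864137) - 3357881 = -1120891213557/864137 - 3357881 = -4022560427254/864137 ≈ -4.6550e+6)
n = -2687056 (n = -3692618 + 1005562 = -2687056)
1/(n + H) = 1/(-2687056 - 4022560427254/864137) = 1/(-6344544937926/864137) = -864137/6344544937926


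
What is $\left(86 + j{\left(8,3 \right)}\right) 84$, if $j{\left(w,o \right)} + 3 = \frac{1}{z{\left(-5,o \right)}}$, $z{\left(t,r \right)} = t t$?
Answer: $\frac{174384}{25} \approx 6975.4$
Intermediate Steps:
$z{\left(t,r \right)} = t^{2}$
$j{\left(w,o \right)} = - \frac{74}{25}$ ($j{\left(w,o \right)} = -3 + \frac{1}{\left(-5\right)^{2}} = -3 + \frac{1}{25} = - \frac{74}{25}$)
$\left(86 + j{\left(8,3 \right)}\right) 84 = \left(86 - \frac{74}{25}\right) 84 = \frac{2076}{25} \cdot 84 = \frac{174384}{25}$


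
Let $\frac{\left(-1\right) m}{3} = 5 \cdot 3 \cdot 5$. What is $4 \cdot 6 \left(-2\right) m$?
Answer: $10800$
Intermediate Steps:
$m = -225$ ($m = - 3 \cdot 5 \cdot 3 \cdot 5 = - 3 \cdot 15 \cdot 5 = \left(-3\right) 75 = -225$)
$4 \cdot 6 \left(-2\right) m = 4 \cdot 6 \left(-2\right) \left(-225\right) = 24 \left(-2\right) \left(-225\right) = \left(-48\right) \left(-225\right) = 10800$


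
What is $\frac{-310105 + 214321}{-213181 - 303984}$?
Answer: $\frac{95784}{517165} \approx 0.18521$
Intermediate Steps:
$\frac{-310105 + 214321}{-213181 - 303984} = - \frac{95784}{-517165} = \left(-95784\right) \left(- \frac{1}{517165}\right) = \frac{95784}{517165}$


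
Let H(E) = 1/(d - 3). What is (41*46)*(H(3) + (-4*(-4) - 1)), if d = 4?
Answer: 30176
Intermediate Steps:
H(E) = 1 (H(E) = 1/(4 - 3) = 1/1 = 1)
(41*46)*(H(3) + (-4*(-4) - 1)) = (41*46)*(1 + (-4*(-4) - 1)) = 1886*(1 + (16 - 1)) = 1886*(1 + 15) = 1886*16 = 30176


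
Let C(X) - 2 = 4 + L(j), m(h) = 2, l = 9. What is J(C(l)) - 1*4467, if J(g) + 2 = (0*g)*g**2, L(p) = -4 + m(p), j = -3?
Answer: -4469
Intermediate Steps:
L(p) = -2 (L(p) = -4 + 2 = -2)
C(X) = 4 (C(X) = 2 + (4 - 2) = 2 + 2 = 4)
J(g) = -2 (J(g) = -2 + (0*g)*g**2 = -2 + 0*g**2 = -2 + 0 = -2)
J(C(l)) - 1*4467 = -2 - 1*4467 = -2 - 4467 = -4469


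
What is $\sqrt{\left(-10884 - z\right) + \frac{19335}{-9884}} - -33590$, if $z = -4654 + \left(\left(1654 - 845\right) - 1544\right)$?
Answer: $33590 + \frac{i \sqrt{134254161965}}{4942} \approx 33590.0 + 74.141 i$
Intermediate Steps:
$z = -5389$ ($z = -4654 + \left(809 - 1544\right) = -4654 - 735 = -5389$)
$\sqrt{\left(-10884 - z\right) + \frac{19335}{-9884}} - -33590 = \sqrt{\left(-10884 - -5389\right) + \frac{19335}{-9884}} - -33590 = \sqrt{\left(-10884 + 5389\right) + 19335 \left(- \frac{1}{9884}\right)} + 33590 = \sqrt{-5495 - \frac{19335}{9884}} + 33590 = \sqrt{- \frac{54331915}{9884}} + 33590 = \frac{i \sqrt{134254161965}}{4942} + 33590 = 33590 + \frac{i \sqrt{134254161965}}{4942}$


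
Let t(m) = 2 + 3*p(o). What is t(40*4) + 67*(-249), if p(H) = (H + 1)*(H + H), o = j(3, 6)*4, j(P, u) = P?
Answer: -15745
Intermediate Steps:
o = 12 (o = 3*4 = 12)
p(H) = 2*H*(1 + H) (p(H) = (1 + H)*(2*H) = 2*H*(1 + H))
t(m) = 938 (t(m) = 2 + 3*(2*12*(1 + 12)) = 2 + 3*(2*12*13) = 2 + 3*312 = 2 + 936 = 938)
t(40*4) + 67*(-249) = 938 + 67*(-249) = 938 - 16683 = -15745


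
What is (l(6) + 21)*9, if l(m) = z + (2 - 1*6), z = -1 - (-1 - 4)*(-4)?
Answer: -36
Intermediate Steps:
z = -21 (z = -1 - (-5)*(-4) = -1 - 1*20 = -1 - 20 = -21)
l(m) = -25 (l(m) = -21 + (2 - 1*6) = -21 + (2 - 6) = -21 - 4 = -25)
(l(6) + 21)*9 = (-25 + 21)*9 = -4*9 = -36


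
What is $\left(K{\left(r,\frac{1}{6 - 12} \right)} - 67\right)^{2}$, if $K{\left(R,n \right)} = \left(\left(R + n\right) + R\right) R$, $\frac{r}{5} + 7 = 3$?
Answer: $\frac{4879681}{9} \approx 5.4219 \cdot 10^{5}$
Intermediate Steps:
$r = -20$ ($r = -35 + 5 \cdot 3 = -35 + 15 = -20$)
$K{\left(R,n \right)} = R \left(n + 2 R\right)$ ($K{\left(R,n \right)} = \left(n + 2 R\right) R = R \left(n + 2 R\right)$)
$\left(K{\left(r,\frac{1}{6 - 12} \right)} - 67\right)^{2} = \left(- 20 \left(\frac{1}{6 - 12} + 2 \left(-20\right)\right) - 67\right)^{2} = \left(- 20 \left(\frac{1}{-6} - 40\right) - 67\right)^{2} = \left(- 20 \left(- \frac{1}{6} - 40\right) - 67\right)^{2} = \left(\left(-20\right) \left(- \frac{241}{6}\right) - 67\right)^{2} = \left(\frac{2410}{3} - 67\right)^{2} = \left(\frac{2209}{3}\right)^{2} = \frac{4879681}{9}$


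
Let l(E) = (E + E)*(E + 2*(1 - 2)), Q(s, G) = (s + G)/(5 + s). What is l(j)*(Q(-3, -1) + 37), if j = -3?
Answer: 1050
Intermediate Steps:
Q(s, G) = (G + s)/(5 + s)
l(E) = 2*E*(-2 + E) (l(E) = (2*E)*(E + 2*(-1)) = (2*E)*(E - 2) = (2*E)*(-2 + E) = 2*E*(-2 + E))
l(j)*(Q(-3, -1) + 37) = (2*(-3)*(-2 - 3))*((-1 - 3)/(5 - 3) + 37) = (2*(-3)*(-5))*(-4/2 + 37) = 30*((½)*(-4) + 37) = 30*(-2 + 37) = 30*35 = 1050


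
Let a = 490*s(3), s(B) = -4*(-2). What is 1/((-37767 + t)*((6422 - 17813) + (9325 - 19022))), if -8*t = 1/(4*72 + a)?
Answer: 1052/837844882451 ≈ 1.2556e-9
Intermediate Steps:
s(B) = 8
a = 3920 (a = 490*8 = 3920)
t = -1/33664 (t = -1/(8*(4*72 + 3920)) = -1/(8*(288 + 3920)) = -1/8/4208 = -1/8*1/4208 = -1/33664 ≈ -2.9705e-5)
1/((-37767 + t)*((6422 - 17813) + (9325 - 19022))) = 1/((-37767 - 1/33664)*((6422 - 17813) + (9325 - 19022))) = 1/(-1271388289*(-11391 - 9697)/33664) = 1/(-1271388289/33664*(-21088)) = 1/(837844882451/1052) = 1052/837844882451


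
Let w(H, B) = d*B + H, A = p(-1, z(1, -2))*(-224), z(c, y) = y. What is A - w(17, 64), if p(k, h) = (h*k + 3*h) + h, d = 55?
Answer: -2193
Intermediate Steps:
p(k, h) = 4*h + h*k (p(k, h) = (3*h + h*k) + h = 4*h + h*k)
A = 1344 (A = -2*(4 - 1)*(-224) = -2*3*(-224) = -6*(-224) = 1344)
w(H, B) = H + 55*B (w(H, B) = 55*B + H = H + 55*B)
A - w(17, 64) = 1344 - (17 + 55*64) = 1344 - (17 + 3520) = 1344 - 1*3537 = 1344 - 3537 = -2193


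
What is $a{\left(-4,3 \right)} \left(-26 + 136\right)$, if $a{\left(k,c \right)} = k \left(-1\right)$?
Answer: $440$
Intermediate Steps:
$a{\left(k,c \right)} = - k$
$a{\left(-4,3 \right)} \left(-26 + 136\right) = \left(-1\right) \left(-4\right) \left(-26 + 136\right) = 4 \cdot 110 = 440$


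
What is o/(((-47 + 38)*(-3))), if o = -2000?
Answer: -2000/27 ≈ -74.074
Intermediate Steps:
o/(((-47 + 38)*(-3))) = -2000*(-1/(3*(-47 + 38))) = -2000/((-9*(-3))) = -2000/27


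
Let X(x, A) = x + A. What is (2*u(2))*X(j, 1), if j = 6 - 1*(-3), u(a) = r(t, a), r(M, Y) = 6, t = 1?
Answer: 120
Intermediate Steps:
u(a) = 6
j = 9 (j = 6 + 3 = 9)
X(x, A) = A + x
(2*u(2))*X(j, 1) = (2*6)*(1 + 9) = 12*10 = 120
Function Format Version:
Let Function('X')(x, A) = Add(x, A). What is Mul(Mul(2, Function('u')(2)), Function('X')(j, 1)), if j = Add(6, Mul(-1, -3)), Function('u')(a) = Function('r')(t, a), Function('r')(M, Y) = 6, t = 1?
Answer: 120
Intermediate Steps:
Function('u')(a) = 6
j = 9 (j = Add(6, 3) = 9)
Function('X')(x, A) = Add(A, x)
Mul(Mul(2, Function('u')(2)), Function('X')(j, 1)) = Mul(Mul(2, 6), Add(1, 9)) = Mul(12, 10) = 120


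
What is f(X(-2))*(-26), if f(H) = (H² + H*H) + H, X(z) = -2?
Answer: -156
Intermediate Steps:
f(H) = H + 2*H² (f(H) = (H² + H²) + H = 2*H² + H = H + 2*H²)
f(X(-2))*(-26) = -2*(1 + 2*(-2))*(-26) = -2*(1 - 4)*(-26) = -2*(-3)*(-26) = 6*(-26) = -156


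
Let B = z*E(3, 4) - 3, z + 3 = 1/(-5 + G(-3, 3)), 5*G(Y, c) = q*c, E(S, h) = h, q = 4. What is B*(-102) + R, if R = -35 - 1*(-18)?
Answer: 21709/13 ≈ 1669.9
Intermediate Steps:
G(Y, c) = 4*c/5 (G(Y, c) = (4*c)/5 = 4*c/5)
z = -44/13 (z = -3 + 1/(-5 + (4/5)*3) = -3 + 1/(-5 + 12/5) = -3 + 1/(-13/5) = -3 - 5/13 = -44/13 ≈ -3.3846)
R = -17 (R = -35 + 18 = -17)
B = -215/13 (B = -44/13*4 - 3 = -176/13 - 3 = -215/13 ≈ -16.538)
B*(-102) + R = -215/13*(-102) - 17 = 21930/13 - 17 = 21709/13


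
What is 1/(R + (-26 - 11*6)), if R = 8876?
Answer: 1/8784 ≈ 0.00011384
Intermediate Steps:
1/(R + (-26 - 11*6)) = 1/(8876 + (-26 - 11*6)) = 1/(8876 + (-26 - 66)) = 1/(8876 - 92) = 1/8784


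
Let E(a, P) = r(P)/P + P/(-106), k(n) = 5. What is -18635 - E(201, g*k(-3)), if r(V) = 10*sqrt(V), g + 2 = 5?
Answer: -1975295/106 - 2*sqrt(15)/3 ≈ -18637.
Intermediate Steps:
g = 3 (g = -2 + 5 = 3)
E(a, P) = 10/sqrt(P) - P/106 (E(a, P) = (10*sqrt(P))/P + P/(-106) = 10/sqrt(P) + P*(-1/106) = 10/sqrt(P) - P/106)
-18635 - E(201, g*k(-3)) = -18635 - (10/sqrt(3*5) - 3*5/106) = -18635 - (10/sqrt(15) - 1/106*15) = -18635 - (10*(sqrt(15)/15) - 15/106) = -18635 - (2*sqrt(15)/3 - 15/106) = -18635 - (-15/106 + 2*sqrt(15)/3) = -18635 + (15/106 - 2*sqrt(15)/3) = -1975295/106 - 2*sqrt(15)/3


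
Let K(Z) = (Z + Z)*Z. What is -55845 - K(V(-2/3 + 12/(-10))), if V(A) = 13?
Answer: -56183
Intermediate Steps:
K(Z) = 2*Z² (K(Z) = (2*Z)*Z = 2*Z²)
-55845 - K(V(-2/3 + 12/(-10))) = -55845 - 2*13² = -55845 - 2*169 = -55845 - 1*338 = -55845 - 338 = -56183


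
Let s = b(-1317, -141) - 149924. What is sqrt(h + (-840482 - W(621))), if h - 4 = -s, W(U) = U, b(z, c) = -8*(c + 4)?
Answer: 3*I*sqrt(76919) ≈ 832.03*I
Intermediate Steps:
b(z, c) = -32 - 8*c (b(z, c) = -8*(4 + c) = -32 - 8*c)
s = -148828 (s = (-32 - 8*(-141)) - 149924 = (-32 + 1128) - 149924 = 1096 - 149924 = -148828)
h = 148832 (h = 4 - 1*(-148828) = 4 + 148828 = 148832)
sqrt(h + (-840482 - W(621))) = sqrt(148832 + (-840482 - 1*621)) = sqrt(148832 + (-840482 - 621)) = sqrt(148832 - 841103) = sqrt(-692271) = 3*I*sqrt(76919)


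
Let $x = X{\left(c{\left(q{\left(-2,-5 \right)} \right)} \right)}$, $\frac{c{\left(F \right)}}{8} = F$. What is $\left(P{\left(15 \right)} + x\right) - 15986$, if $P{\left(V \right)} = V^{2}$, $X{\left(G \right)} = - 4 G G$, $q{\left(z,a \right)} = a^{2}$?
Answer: $-175761$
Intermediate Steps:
$c{\left(F \right)} = 8 F$
$X{\left(G \right)} = - 4 G^{2}$
$x = -160000$ ($x = - 4 \left(8 \left(-5\right)^{2}\right)^{2} = - 4 \left(8 \cdot 25\right)^{2} = - 4 \cdot 200^{2} = \left(-4\right) 40000 = -160000$)
$\left(P{\left(15 \right)} + x\right) - 15986 = \left(15^{2} - 160000\right) - 15986 = \left(225 - 160000\right) - 15986 = -159775 - 15986 = -175761$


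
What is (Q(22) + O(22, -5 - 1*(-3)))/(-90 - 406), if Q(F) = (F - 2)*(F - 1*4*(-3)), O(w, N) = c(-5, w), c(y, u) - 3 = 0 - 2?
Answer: -681/496 ≈ -1.3730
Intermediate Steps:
c(y, u) = 1 (c(y, u) = 3 + (0 - 2) = 3 - 2 = 1)
O(w, N) = 1
Q(F) = (-2 + F)*(12 + F) (Q(F) = (-2 + F)*(F - 4*(-3)) = (-2 + F)*(F + 12) = (-2 + F)*(12 + F))
(Q(22) + O(22, -5 - 1*(-3)))/(-90 - 406) = ((-24 + 22**2 + 10*22) + 1)/(-90 - 406) = ((-24 + 484 + 220) + 1)/(-496) = (680 + 1)*(-1/496) = 681*(-1/496) = -681/496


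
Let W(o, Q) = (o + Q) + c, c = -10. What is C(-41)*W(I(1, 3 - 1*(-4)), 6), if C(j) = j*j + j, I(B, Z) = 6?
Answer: 3280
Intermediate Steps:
W(o, Q) = -10 + Q + o (W(o, Q) = (o + Q) - 10 = (Q + o) - 10 = -10 + Q + o)
C(j) = j + j² (C(j) = j² + j = j + j²)
C(-41)*W(I(1, 3 - 1*(-4)), 6) = (-41*(1 - 41))*(-10 + 6 + 6) = -41*(-40)*2 = 1640*2 = 3280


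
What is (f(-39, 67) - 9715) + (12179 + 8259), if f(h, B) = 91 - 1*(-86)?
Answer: 10900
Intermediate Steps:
f(h, B) = 177 (f(h, B) = 91 + 86 = 177)
(f(-39, 67) - 9715) + (12179 + 8259) = (177 - 9715) + (12179 + 8259) = -9538 + 20438 = 10900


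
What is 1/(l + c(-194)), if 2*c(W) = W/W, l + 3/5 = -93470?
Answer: -10/934701 ≈ -1.0699e-5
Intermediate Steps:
l = -467353/5 (l = -⅗ - 93470 = -467353/5 ≈ -93471.)
c(W) = ½ (c(W) = (W/W)/2 = (½)*1 = ½)
1/(l + c(-194)) = 1/(-467353/5 + ½) = 1/(-934701/10) = -10/934701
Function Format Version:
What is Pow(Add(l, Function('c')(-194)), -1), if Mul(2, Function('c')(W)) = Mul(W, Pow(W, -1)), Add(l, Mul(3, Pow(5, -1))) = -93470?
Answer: Rational(-10, 934701) ≈ -1.0699e-5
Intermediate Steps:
l = Rational(-467353, 5) (l = Add(Rational(-3, 5), -93470) = Rational(-467353, 5) ≈ -93471.)
Function('c')(W) = Rational(1, 2) (Function('c')(W) = Mul(Rational(1, 2), Mul(W, Pow(W, -1))) = Mul(Rational(1, 2), 1) = Rational(1, 2))
Pow(Add(l, Function('c')(-194)), -1) = Pow(Add(Rational(-467353, 5), Rational(1, 2)), -1) = Pow(Rational(-934701, 10), -1) = Rational(-10, 934701)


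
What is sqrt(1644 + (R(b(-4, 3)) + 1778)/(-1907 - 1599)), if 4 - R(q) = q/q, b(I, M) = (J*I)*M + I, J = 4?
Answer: 137*sqrt(1076342)/3506 ≈ 40.540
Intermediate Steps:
b(I, M) = I + 4*I*M (b(I, M) = (4*I)*M + I = 4*I*M + I = I + 4*I*M)
R(q) = 3 (R(q) = 4 - q/q = 4 - 1*1 = 4 - 1 = 3)
sqrt(1644 + (R(b(-4, 3)) + 1778)/(-1907 - 1599)) = sqrt(1644 + (3 + 1778)/(-1907 - 1599)) = sqrt(1644 + 1781/(-3506)) = sqrt(1644 + 1781*(-1/3506)) = sqrt(1644 - 1781/3506) = sqrt(5762083/3506) = 137*sqrt(1076342)/3506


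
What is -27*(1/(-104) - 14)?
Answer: 39339/104 ≈ 378.26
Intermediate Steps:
-27*(1/(-104) - 14) = -27*(-1/104 - 14) = -27*(-1457/104) = 39339/104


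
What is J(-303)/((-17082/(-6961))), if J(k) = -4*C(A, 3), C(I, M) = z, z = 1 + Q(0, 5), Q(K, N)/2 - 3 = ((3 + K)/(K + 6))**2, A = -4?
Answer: -34805/2847 ≈ -12.225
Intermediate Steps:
Q(K, N) = 6 + 2*(3 + K)**2/(6 + K)**2 (Q(K, N) = 6 + 2*((3 + K)/(K + 6))**2 = 6 + 2*((3 + K)/(6 + K))**2 = 6 + 2*((3 + K)**2/(6 + K)**2) = 6 + 2*(3 + K)**2/(6 + K)**2)
z = 15/2 (z = 1 + (6 + 2*(3 + 0)**2/(6 + 0)**2) = 1 + (6 + 2*3**2/6**2) = 1 + (6 + 2*9*(1/36)) = 1 + (6 + 1/2) = 1 + 13/2 = 15/2 ≈ 7.5000)
C(I, M) = 15/2
J(k) = -30 (J(k) = -4*15/2 = -30)
J(-303)/((-17082/(-6961))) = -30/((-17082/(-6961))) = -30/((-17082*(-1)/6961)) = -30/((-3*(-5694/6961))) = -30/17082/6961 = -30*6961/17082 = -34805/2847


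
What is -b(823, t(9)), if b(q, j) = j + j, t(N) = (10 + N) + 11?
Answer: -60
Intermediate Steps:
t(N) = 21 + N
b(q, j) = 2*j
-b(823, t(9)) = -2*(21 + 9) = -2*30 = -1*60 = -60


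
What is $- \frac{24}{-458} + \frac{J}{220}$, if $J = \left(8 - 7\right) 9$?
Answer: $\frac{4701}{50380} \approx 0.093311$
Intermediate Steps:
$J = 9$ ($J = 1 \cdot 9 = 9$)
$- \frac{24}{-458} + \frac{J}{220} = - \frac{24}{-458} + \frac{9}{220} = \left(-24\right) \left(- \frac{1}{458}\right) + 9 \cdot \frac{1}{220} = \frac{12}{229} + \frac{9}{220} = \frac{4701}{50380}$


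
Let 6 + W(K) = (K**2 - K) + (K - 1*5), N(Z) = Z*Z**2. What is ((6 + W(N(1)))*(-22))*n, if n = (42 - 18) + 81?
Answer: 9240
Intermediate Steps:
n = 105 (n = 24 + 81 = 105)
N(Z) = Z**3
W(K) = -11 + K**2 (W(K) = -6 + ((K**2 - K) + (K - 1*5)) = -6 + ((K**2 - K) + (K - 5)) = -6 + ((K**2 - K) + (-5 + K)) = -6 + (-5 + K**2) = -11 + K**2)
((6 + W(N(1)))*(-22))*n = ((6 + (-11 + (1**3)**2))*(-22))*105 = ((6 + (-11 + 1**2))*(-22))*105 = ((6 + (-11 + 1))*(-22))*105 = ((6 - 10)*(-22))*105 = -4*(-22)*105 = 88*105 = 9240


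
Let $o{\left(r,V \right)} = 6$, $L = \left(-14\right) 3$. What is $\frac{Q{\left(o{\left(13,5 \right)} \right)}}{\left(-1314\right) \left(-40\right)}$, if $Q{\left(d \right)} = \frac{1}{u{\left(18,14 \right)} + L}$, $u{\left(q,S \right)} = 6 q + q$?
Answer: $\frac{1}{4415040} \approx 2.265 \cdot 10^{-7}$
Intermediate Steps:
$L = -42$
$u{\left(q,S \right)} = 7 q$
$Q{\left(d \right)} = \frac{1}{84}$ ($Q{\left(d \right)} = \frac{1}{7 \cdot 18 - 42} = \frac{1}{126 - 42} = \frac{1}{84}$)
$\frac{Q{\left(o{\left(13,5 \right)} \right)}}{\left(-1314\right) \left(-40\right)} = \frac{1}{84 \left(\left(-1314\right) \left(-40\right)\right)} = \frac{1}{84 \cdot 52560} = \frac{1}{84} \cdot \frac{1}{52560} = \frac{1}{4415040}$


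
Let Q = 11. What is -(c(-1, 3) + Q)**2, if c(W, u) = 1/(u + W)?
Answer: -529/4 ≈ -132.25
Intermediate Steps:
c(W, u) = 1/(W + u)
-(c(-1, 3) + Q)**2 = -(1/(-1 + 3) + 11)**2 = -(1/2 + 11)**2 = -(23/2)**2 = -1*529/4 = -529/4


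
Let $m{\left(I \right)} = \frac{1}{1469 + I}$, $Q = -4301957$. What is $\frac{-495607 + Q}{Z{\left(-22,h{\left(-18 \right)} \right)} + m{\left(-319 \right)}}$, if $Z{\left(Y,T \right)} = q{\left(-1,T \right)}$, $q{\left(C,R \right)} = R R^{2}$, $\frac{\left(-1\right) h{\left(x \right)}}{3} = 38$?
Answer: $\frac{5517198600}{1703775599} \approx 3.2382$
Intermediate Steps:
$h{\left(x \right)} = -114$ ($h{\left(x \right)} = \left(-3\right) 38 = -114$)
$q{\left(C,R \right)} = R^{3}$
$Z{\left(Y,T \right)} = T^{3}$
$\frac{-495607 + Q}{Z{\left(-22,h{\left(-18 \right)} \right)} + m{\left(-319 \right)}} = \frac{-495607 - 4301957}{\left(-114\right)^{3} + \frac{1}{1469 - 319}} = - \frac{4797564}{-1481544 + \frac{1}{1150}} = - \frac{4797564}{- \frac{1703775599}{1150}} = \left(-4797564\right) \left(- \frac{1150}{1703775599}\right) = \frac{5517198600}{1703775599}$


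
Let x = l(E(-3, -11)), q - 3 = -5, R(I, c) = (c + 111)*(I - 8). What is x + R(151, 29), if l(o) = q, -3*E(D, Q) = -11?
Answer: 20018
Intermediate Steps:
R(I, c) = (-8 + I)*(111 + c) (R(I, c) = (111 + c)*(-8 + I) = (-8 + I)*(111 + c))
q = -2 (q = 3 - 5 = -2)
E(D, Q) = 11/3 (E(D, Q) = -1/3*(-11) = 11/3)
l(o) = -2
x = -2
x + R(151, 29) = -2 + (-888 - 8*29 + 111*151 + 151*29) = -2 + (-888 - 232 + 16761 + 4379) = -2 + 20020 = 20018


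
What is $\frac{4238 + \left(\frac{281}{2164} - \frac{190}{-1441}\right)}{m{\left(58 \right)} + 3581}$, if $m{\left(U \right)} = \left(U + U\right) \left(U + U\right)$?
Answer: $\frac{13216273193}{53126885988} \approx 0.24877$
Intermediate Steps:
$m{\left(U \right)} = 4 U^{2}$ ($m{\left(U \right)} = 2 U 2 U = 4 U^{2}$)
$\frac{4238 + \left(\frac{281}{2164} - \frac{190}{-1441}\right)}{m{\left(58 \right)} + 3581} = \frac{4238 + \left(\frac{281}{2164} - \frac{190}{-1441}\right)}{4 \cdot 58^{2} + 3581} = \frac{4238 + \left(281 \cdot \frac{1}{2164} - - \frac{190}{1441}\right)}{4 \cdot 3364 + 3581} = \frac{4238 + \left(\frac{281}{2164} + \frac{190}{1441}\right)}{13456 + 3581} = \frac{4238 + \frac{816081}{3118324}}{17037} = \frac{13216273193}{3118324} \cdot \frac{1}{17037} = \frac{13216273193}{53126885988}$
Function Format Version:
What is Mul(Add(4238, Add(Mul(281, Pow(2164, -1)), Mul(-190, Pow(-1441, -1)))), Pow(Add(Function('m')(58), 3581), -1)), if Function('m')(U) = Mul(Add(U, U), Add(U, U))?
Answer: Rational(13216273193, 53126885988) ≈ 0.24877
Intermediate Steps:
Function('m')(U) = Mul(4, Pow(U, 2)) (Function('m')(U) = Mul(Mul(2, U), Mul(2, U)) = Mul(4, Pow(U, 2)))
Mul(Add(4238, Add(Mul(281, Pow(2164, -1)), Mul(-190, Pow(-1441, -1)))), Pow(Add(Function('m')(58), 3581), -1)) = Mul(Add(4238, Add(Mul(281, Pow(2164, -1)), Mul(-190, Pow(-1441, -1)))), Pow(Add(Mul(4, Pow(58, 2)), 3581), -1)) = Mul(Add(4238, Add(Mul(281, Rational(1, 2164)), Mul(-190, Rational(-1, 1441)))), Pow(Add(Mul(4, 3364), 3581), -1)) = Mul(Add(4238, Add(Rational(281, 2164), Rational(190, 1441))), Pow(Add(13456, 3581), -1)) = Mul(Add(4238, Rational(816081, 3118324)), Pow(17037, -1)) = Mul(Rational(13216273193, 3118324), Rational(1, 17037)) = Rational(13216273193, 53126885988)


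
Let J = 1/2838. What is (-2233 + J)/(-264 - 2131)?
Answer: 6337253/6797010 ≈ 0.93236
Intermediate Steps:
J = 1/2838 ≈ 0.00035236
(-2233 + J)/(-264 - 2131) = (-2233 + 1/2838)/(-264 - 2131) = -6337253/2838/(-2395) = -6337253/2838*(-1/2395) = 6337253/6797010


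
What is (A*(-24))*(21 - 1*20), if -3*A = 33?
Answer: 264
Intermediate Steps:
A = -11 (A = -⅓*33 = -11)
(A*(-24))*(21 - 1*20) = (-11*(-24))*(21 - 1*20) = 264*(21 - 20) = 264*1 = 264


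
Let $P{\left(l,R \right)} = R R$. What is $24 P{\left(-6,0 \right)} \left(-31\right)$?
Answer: $0$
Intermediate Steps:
$P{\left(l,R \right)} = R^{2}$
$24 P{\left(-6,0 \right)} \left(-31\right) = 24 \cdot 0^{2} \left(-31\right) = 24 \cdot 0 \left(-31\right) = 0 \left(-31\right) = 0$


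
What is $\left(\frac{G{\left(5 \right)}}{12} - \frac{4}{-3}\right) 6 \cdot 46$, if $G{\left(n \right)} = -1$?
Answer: $345$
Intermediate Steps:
$\left(\frac{G{\left(5 \right)}}{12} - \frac{4}{-3}\right) 6 \cdot 46 = \left(- \frac{1}{12} - \frac{4}{-3}\right) 6 \cdot 46 = \left(\left(-1\right) \frac{1}{12} - - \frac{4}{3}\right) 6 \cdot 46 = \left(- \frac{1}{12} + \frac{4}{3}\right) 6 \cdot 46 = \frac{5}{4} \cdot 6 \cdot 46 = \frac{15}{2} \cdot 46 = 345$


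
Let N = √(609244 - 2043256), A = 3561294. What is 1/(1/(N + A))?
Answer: 3561294 + 2*I*√358503 ≈ 3.5613e+6 + 1197.5*I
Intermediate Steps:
N = 2*I*√358503 (N = √(-1434012) = 2*I*√358503 ≈ 1197.5*I)
1/(1/(N + A)) = 1/(1/(2*I*√358503 + 3561294)) = 1/(1/(3561294 + 2*I*√358503)) = 3561294 + 2*I*√358503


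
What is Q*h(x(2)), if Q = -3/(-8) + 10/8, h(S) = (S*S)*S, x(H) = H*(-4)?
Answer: -832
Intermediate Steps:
x(H) = -4*H
h(S) = S³ (h(S) = S²*S = S³)
Q = 13/8 (Q = -3*(-⅛) + 10*(⅛) = 3/8 + 5/4 = 13/8 ≈ 1.6250)
Q*h(x(2)) = 13*(-4*2)³/8 = (13/8)*(-8)³ = (13/8)*(-512) = -832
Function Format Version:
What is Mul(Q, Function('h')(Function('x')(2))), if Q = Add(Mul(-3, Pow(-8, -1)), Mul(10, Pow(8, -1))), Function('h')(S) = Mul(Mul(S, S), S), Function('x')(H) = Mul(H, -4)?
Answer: -832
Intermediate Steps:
Function('x')(H) = Mul(-4, H)
Function('h')(S) = Pow(S, 3) (Function('h')(S) = Mul(Pow(S, 2), S) = Pow(S, 3))
Q = Rational(13, 8) (Q = Add(Mul(-3, Rational(-1, 8)), Mul(10, Rational(1, 8))) = Add(Rational(3, 8), Rational(5, 4)) = Rational(13, 8) ≈ 1.6250)
Mul(Q, Function('h')(Function('x')(2))) = Mul(Rational(13, 8), Pow(Mul(-4, 2), 3)) = Mul(Rational(13, 8), Pow(-8, 3)) = Mul(Rational(13, 8), -512) = -832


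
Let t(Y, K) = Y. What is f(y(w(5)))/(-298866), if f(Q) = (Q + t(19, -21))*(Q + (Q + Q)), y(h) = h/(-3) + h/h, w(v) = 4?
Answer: 28/448299 ≈ 6.2458e-5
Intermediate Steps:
y(h) = 1 - h/3 (y(h) = h*(-⅓) + 1 = -h/3 + 1 = 1 - h/3)
f(Q) = 3*Q*(19 + Q) (f(Q) = (Q + 19)*(Q + (Q + Q)) = (19 + Q)*(Q + 2*Q) = (19 + Q)*(3*Q) = 3*Q*(19 + Q))
f(y(w(5)))/(-298866) = (3*(1 - ⅓*4)*(19 + (1 - ⅓*4)))/(-298866) = (3*(1 - 4/3)*(19 + (1 - 4/3)))*(-1/298866) = (3*(-⅓)*(19 - ⅓))*(-1/298866) = (3*(-⅓)*(56/3))*(-1/298866) = -56/3*(-1/298866) = 28/448299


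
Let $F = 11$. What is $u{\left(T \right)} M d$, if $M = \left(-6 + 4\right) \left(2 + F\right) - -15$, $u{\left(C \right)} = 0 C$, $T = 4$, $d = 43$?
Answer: $0$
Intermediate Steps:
$u{\left(C \right)} = 0$
$M = -11$ ($M = \left(-6 + 4\right) \left(2 + 11\right) - -15 = \left(-2\right) 13 + 15 = -26 + 15 = -11$)
$u{\left(T \right)} M d = 0 \left(-11\right) 43 = 0 \cdot 43 = 0$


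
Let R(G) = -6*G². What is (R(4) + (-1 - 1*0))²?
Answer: 9409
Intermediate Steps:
(R(4) + (-1 - 1*0))² = (-6*4² + (-1 - 1*0))² = (-6*16 + (-1 + 0))² = (-96 - 1)² = (-97)² = 9409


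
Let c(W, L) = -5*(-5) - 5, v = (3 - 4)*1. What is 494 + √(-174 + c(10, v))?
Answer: 494 + I*√154 ≈ 494.0 + 12.41*I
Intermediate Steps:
v = -1 (v = -1*1 = -1)
c(W, L) = 20 (c(W, L) = 25 - 5 = 20)
494 + √(-174 + c(10, v)) = 494 + √(-174 + 20) = 494 + √(-154) = 494 + I*√154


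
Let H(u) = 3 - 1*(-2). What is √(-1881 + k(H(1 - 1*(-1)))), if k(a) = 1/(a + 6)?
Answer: I*√227590/11 ≈ 43.369*I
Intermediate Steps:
H(u) = 5 (H(u) = 3 + 2 = 5)
k(a) = 1/(6 + a)
√(-1881 + k(H(1 - 1*(-1)))) = √(-1881 + 1/(6 + 5)) = √(-1881 + 1/11) = √(-20690/11) = I*√227590/11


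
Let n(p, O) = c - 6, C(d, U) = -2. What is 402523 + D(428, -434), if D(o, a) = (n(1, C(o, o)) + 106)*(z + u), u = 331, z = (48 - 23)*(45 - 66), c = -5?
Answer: 384093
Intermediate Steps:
z = -525 (z = 25*(-21) = -525)
n(p, O) = -11 (n(p, O) = -5 - 6 = -11)
D(o, a) = -18430 (D(o, a) = (-11 + 106)*(-525 + 331) = 95*(-194) = -18430)
402523 + D(428, -434) = 402523 - 18430 = 384093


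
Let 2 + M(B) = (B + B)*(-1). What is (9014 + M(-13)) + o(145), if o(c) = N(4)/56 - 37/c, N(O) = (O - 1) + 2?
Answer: 73387213/8120 ≈ 9037.8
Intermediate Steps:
N(O) = 1 + O (N(O) = (-1 + O) + 2 = 1 + O)
M(B) = -2 - 2*B (M(B) = -2 + (B + B)*(-1) = -2 + (2*B)*(-1) = -2 - 2*B)
o(c) = 5/56 - 37/c (o(c) = (1 + 4)/56 - 37/c = 5*(1/56) - 37/c = 5/56 - 37/c)
(9014 + M(-13)) + o(145) = (9014 + (-2 - 2*(-13))) + (5/56 - 37/145) = (9014 + (-2 + 26)) + (5/56 - 37*1/145) = (9014 + 24) + (5/56 - 37/145) = 9038 - 1347/8120 = 73387213/8120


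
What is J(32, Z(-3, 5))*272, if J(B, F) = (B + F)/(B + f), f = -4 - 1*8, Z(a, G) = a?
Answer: 1972/5 ≈ 394.40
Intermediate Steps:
f = -12 (f = -4 - 8 = -12)
J(B, F) = (B + F)/(-12 + B) (J(B, F) = (B + F)/(B - 12) = (B + F)/(-12 + B))
J(32, Z(-3, 5))*272 = ((32 - 3)/(-12 + 32))*272 = (29/20)*272 = 1972/5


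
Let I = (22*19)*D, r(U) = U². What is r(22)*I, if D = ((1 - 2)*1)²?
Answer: 202312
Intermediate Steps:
D = 1 (D = (-1*1)² = (-1)² = 1)
I = 418 (I = (22*19)*1 = 418*1 = 418)
r(22)*I = 22²*418 = 484*418 = 202312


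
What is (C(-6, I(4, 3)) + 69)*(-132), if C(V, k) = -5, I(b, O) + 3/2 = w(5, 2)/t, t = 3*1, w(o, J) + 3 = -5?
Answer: -8448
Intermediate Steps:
w(o, J) = -8 (w(o, J) = -3 - 5 = -8)
t = 3
I(b, O) = -25/6 (I(b, O) = -3/2 - 8/3 = -25/6)
(C(-6, I(4, 3)) + 69)*(-132) = (-5 + 69)*(-132) = 64*(-132) = -8448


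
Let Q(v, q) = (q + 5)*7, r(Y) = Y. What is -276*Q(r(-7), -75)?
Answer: 135240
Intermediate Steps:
Q(v, q) = 35 + 7*q (Q(v, q) = (5 + q)*7 = 35 + 7*q)
-276*Q(r(-7), -75) = -276*(35 + 7*(-75)) = -276*(35 - 525) = -276*(-490) = 135240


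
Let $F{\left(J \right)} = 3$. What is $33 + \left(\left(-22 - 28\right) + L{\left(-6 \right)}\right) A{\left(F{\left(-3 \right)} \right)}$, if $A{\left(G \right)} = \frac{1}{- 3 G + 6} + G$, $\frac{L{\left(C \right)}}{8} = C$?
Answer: $- \frac{685}{3} \approx -228.33$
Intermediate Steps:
$L{\left(C \right)} = 8 C$
$A{\left(G \right)} = G + \frac{1}{6 - 3 G}$ ($A{\left(G \right)} = \frac{1}{6 - 3 G} + G = G + \frac{1}{6 - 3 G}$)
$33 + \left(\left(-22 - 28\right) + L{\left(-6 \right)}\right) A{\left(F{\left(-3 \right)} \right)} = 33 + \left(\left(-22 - 28\right) + 8 \left(-6\right)\right) \frac{- \frac{1}{3} + 3^{2} - 6}{-2 + 3} = 33 + \left(-50 - 48\right) \frac{- \frac{1}{3} + 9 - 6}{1} = 33 - 98 \cdot 1 \cdot \frac{8}{3} = 33 - \frac{784}{3} = - \frac{685}{3}$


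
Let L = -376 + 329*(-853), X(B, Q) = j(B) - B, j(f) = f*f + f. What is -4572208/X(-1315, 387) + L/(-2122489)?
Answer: -9218526480787/3670261041025 ≈ -2.5117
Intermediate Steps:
j(f) = f + f**2 (j(f) = f**2 + f = f + f**2)
X(B, Q) = -B + B*(1 + B) (X(B, Q) = B*(1 + B) - B = -B + B*(1 + B))
L = -281013 (L = -376 - 280637 = -281013)
-4572208/X(-1315, 387) + L/(-2122489) = -4572208/((-1315)**2) - 281013/(-2122489) = -4572208/1729225 - 281013*(-1/2122489) = -4572208*1/1729225 + 281013/2122489 = -4572208/1729225 + 281013/2122489 = -9218526480787/3670261041025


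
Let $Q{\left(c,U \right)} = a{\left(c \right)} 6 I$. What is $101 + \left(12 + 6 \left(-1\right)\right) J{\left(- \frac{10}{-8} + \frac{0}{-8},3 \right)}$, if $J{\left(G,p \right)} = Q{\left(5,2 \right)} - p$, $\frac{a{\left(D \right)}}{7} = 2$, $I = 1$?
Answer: $587$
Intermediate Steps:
$a{\left(D \right)} = 14$ ($a{\left(D \right)} = 7 \cdot 2 = 14$)
$Q{\left(c,U \right)} = 84$ ($Q{\left(c,U \right)} = 14 \cdot 6 \cdot 1 = 84 \cdot 1 = 84$)
$J{\left(G,p \right)} = 84 - p$
$101 + \left(12 + 6 \left(-1\right)\right) J{\left(- \frac{10}{-8} + \frac{0}{-8},3 \right)} = 101 + \left(12 + 6 \left(-1\right)\right) \left(84 - 3\right) = 101 + \left(12 - 6\right) \left(84 - 3\right) = 101 + 6 \cdot 81 = 101 + 486 = 587$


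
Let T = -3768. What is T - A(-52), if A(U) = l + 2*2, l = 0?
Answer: -3772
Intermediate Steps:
A(U) = 4 (A(U) = 0 + 2*2 = 0 + 4 = 4)
T - A(-52) = -3768 - 1*4 = -3768 - 4 = -3772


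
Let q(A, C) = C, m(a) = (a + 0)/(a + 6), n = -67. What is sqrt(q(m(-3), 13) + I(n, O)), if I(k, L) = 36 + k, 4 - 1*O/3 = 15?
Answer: 3*I*sqrt(2) ≈ 4.2426*I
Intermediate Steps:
m(a) = a/(6 + a)
O = -33 (O = 12 - 3*15 = 12 - 45 = -33)
sqrt(q(m(-3), 13) + I(n, O)) = sqrt(13 + (36 - 67)) = sqrt(13 - 31) = sqrt(-18) = 3*I*sqrt(2)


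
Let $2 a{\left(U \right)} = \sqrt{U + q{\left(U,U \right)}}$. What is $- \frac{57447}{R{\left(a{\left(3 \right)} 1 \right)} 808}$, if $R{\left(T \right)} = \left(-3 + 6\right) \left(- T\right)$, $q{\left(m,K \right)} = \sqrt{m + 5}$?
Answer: $\frac{19149}{404 \sqrt{3 + 2 \sqrt{2}}} \approx 19.633$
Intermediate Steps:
$q{\left(m,K \right)} = \sqrt{5 + m}$
$a{\left(U \right)} = \frac{\sqrt{U + \sqrt{5 + U}}}{2}$
$R{\left(T \right)} = - 3 T$ ($R{\left(T \right)} = 3 \left(- T\right) = - 3 T$)
$- \frac{57447}{R{\left(a{\left(3 \right)} 1 \right)} 808} = - \frac{57447}{- 3 \frac{\sqrt{3 + \sqrt{5 + 3}}}{2} \cdot 1 \cdot 808} = - \frac{57447}{- 3 \frac{\sqrt{3 + \sqrt{8}}}{2} \cdot 1 \cdot 808} = - \frac{57447}{- 3 \frac{\sqrt{3 + 2 \sqrt{2}}}{2} \cdot 1 \cdot 808} = - \frac{57447}{- 3 \frac{\sqrt{3 + 2 \sqrt{2}}}{2} \cdot 808} = - \frac{57447}{- \frac{3 \sqrt{3 + 2 \sqrt{2}}}{2} \cdot 808} = - \frac{57447}{\left(-1212\right) \sqrt{3 + 2 \sqrt{2}}} = - 57447 \left(- \frac{1}{1212 \sqrt{3 + 2 \sqrt{2}}}\right) = \frac{19149}{404 \sqrt{3 + 2 \sqrt{2}}}$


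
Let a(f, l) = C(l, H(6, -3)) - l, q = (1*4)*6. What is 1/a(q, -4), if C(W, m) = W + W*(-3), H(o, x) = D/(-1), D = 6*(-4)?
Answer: 1/12 ≈ 0.083333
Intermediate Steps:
D = -24
q = 24 (q = 4*6 = 24)
H(o, x) = 24 (H(o, x) = -24/(-1) = -24*(-1) = 24)
C(W, m) = -2*W (C(W, m) = W - 3*W = -2*W)
a(f, l) = -3*l (a(f, l) = -2*l - l = -3*l)
1/a(q, -4) = 1/(-3*(-4)) = 1/12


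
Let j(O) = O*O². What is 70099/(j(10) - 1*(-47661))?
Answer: 70099/48661 ≈ 1.4406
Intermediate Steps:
j(O) = O³
70099/(j(10) - 1*(-47661)) = 70099/(10³ - 1*(-47661)) = 70099/(1000 + 47661) = 70099/48661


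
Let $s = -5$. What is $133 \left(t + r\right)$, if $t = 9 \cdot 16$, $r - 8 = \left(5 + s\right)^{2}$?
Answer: $20216$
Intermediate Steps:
$r = 8$ ($r = 8 + \left(5 - 5\right)^{2} = 8 + 0^{2} = 8 + 0 = 8$)
$t = 144$
$133 \left(t + r\right) = 133 \left(144 + 8\right) = 133 \cdot 152 = 20216$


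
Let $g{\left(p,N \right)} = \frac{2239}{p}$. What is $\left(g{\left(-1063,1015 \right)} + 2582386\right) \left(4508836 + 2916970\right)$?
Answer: $\frac{20384387566282674}{1063} \approx 1.9176 \cdot 10^{13}$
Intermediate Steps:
$\left(g{\left(-1063,1015 \right)} + 2582386\right) \left(4508836 + 2916970\right) = \left(\frac{2239}{-1063} + 2582386\right) \left(4508836 + 2916970\right) = \left(2239 \left(- \frac{1}{1063}\right) + 2582386\right) 7425806 = \left(- \frac{2239}{1063} + 2582386\right) 7425806 = \frac{2745074079}{1063} \cdot 7425806 = \frac{20384387566282674}{1063}$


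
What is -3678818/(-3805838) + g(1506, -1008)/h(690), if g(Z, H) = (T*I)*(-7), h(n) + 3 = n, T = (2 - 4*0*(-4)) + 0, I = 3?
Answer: 394583795/435768451 ≈ 0.90549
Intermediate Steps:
T = 2 (T = (2 + 0*(-4)) + 0 = (2 + 0) + 0 = 2 + 0 = 2)
h(n) = -3 + n
g(Z, H) = -42 (g(Z, H) = (2*3)*(-7) = 6*(-7) = -42)
-3678818/(-3805838) + g(1506, -1008)/h(690) = -3678818/(-3805838) - 42/(-3 + 690) = -3678818*(-1/3805838) - 42/687 = 1839409/1902919 - 42*1/687 = 1839409/1902919 - 14/229 = 394583795/435768451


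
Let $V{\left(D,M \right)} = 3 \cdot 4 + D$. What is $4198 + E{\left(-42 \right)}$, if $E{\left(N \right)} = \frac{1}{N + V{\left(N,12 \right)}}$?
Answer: $\frac{302255}{72} \approx 4198.0$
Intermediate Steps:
$V{\left(D,M \right)} = 12 + D$
$E{\left(N \right)} = \frac{1}{12 + 2 N}$ ($E{\left(N \right)} = \frac{1}{N + \left(12 + N\right)} = \frac{1}{12 + 2 N}$)
$4198 + E{\left(-42 \right)} = 4198 + \frac{1}{2 \left(6 - 42\right)} = 4198 + \frac{1}{2 \left(-36\right)} = 4198 + \frac{1}{2} \left(- \frac{1}{36}\right) = 4198 - \frac{1}{72} = \frac{302255}{72}$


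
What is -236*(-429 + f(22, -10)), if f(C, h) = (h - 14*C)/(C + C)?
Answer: 1132446/11 ≈ 1.0295e+5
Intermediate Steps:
f(C, h) = (h - 14*C)/(2*C) (f(C, h) = (h - 14*C)/((2*C)) = (h - 14*C)*(1/(2*C)) = (h - 14*C)/(2*C))
-236*(-429 + f(22, -10)) = -236*(-429 + (-7 + (½)*(-10)/22)) = -236*(-429 + (-7 + (½)*(-10)*(1/22))) = -236*(-429 + (-7 - 5/22)) = -236*(-429 - 159/22) = -236*(-9597/22) = 1132446/11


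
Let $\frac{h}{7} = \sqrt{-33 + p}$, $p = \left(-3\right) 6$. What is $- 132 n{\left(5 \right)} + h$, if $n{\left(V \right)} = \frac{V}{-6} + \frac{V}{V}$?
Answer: $-22 + 7 i \sqrt{51} \approx -22.0 + 49.99 i$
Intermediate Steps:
$p = -18$
$h = 7 i \sqrt{51}$ ($h = 7 \sqrt{-33 - 18} = 7 \sqrt{-51} = 7 i \sqrt{51} \approx 49.99 i$)
$n{\left(V \right)} = 1 - \frac{V}{6}$ ($n{\left(V \right)} = V \left(- \frac{1}{6}\right) + 1 = - \frac{V}{6} + 1 = 1 - \frac{V}{6}$)
$- 132 n{\left(5 \right)} + h = - 132 \left(1 - \frac{5}{6}\right) + 7 i \sqrt{51} = \left(-132\right) \frac{1}{6} + 7 i \sqrt{51} = -22 + 7 i \sqrt{51}$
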